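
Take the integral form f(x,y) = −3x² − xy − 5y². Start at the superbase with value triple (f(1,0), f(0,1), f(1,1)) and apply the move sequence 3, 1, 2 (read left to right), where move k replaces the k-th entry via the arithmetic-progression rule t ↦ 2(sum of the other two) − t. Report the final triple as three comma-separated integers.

start (-3,-5,-9) = (f(1,0),f(0,1),f(1,1))
replace slot 3: 2·((-3)+(-5)) − (-9) = -7 → (-3,-5,-7)
replace slot 1: 2·((-5)+(-7)) − (-3) = -21 → (-21,-5,-7)
replace slot 2: 2·((-21)+(-7)) − (-5) = -51 → (-21,-51,-7)

-21,-51,-7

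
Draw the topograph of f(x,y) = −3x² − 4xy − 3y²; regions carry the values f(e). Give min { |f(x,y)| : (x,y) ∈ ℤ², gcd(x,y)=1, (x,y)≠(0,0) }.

translate: b→-2 (≡4 mod 6), so (3,4,3)→(3,-2,2)
flip: (3,-2,2)→(2,2,3)
reduced (well bottom): (2,2,3) with a≤c, −a<b≤a
well minimum |f| = |-2| = 2 (negative-definite)

2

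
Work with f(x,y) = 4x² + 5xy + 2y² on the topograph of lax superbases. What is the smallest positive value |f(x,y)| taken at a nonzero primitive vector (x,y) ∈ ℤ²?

translate: b→-3 (≡5 mod 8), so (4,5,2)→(4,-3,1)
flip: (4,-3,1)→(1,3,4)
translate: b→1 (≡3 mod 2), so (1,3,4)→(1,1,2)
reduced (well bottom): (1,1,2) with a≤c, −a<b≤a
well minimum = a = 1

1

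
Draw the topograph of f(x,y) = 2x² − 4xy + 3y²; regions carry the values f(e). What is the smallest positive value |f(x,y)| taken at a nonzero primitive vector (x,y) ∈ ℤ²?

translate: b→0 (≡-4 mod 4), so (2,-4,3)→(2,0,1)
flip: (2,0,1)→(1,0,2)
reduced (well bottom): (1,0,2) with a≤c, −a<b≤a
well minimum = a = 1

1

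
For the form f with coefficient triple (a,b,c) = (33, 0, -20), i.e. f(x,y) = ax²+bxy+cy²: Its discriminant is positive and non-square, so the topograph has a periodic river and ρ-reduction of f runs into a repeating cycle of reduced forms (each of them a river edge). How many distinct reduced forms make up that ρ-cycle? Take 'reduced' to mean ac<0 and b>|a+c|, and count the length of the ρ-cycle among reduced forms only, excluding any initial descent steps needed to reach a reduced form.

D = 2640, ⌊√D⌋ = 51
descent: ρ → (-20,40,13)  [lands on river]
river: ρ → (13,38,-23)
river: ρ → (-23,8,28)
river: ρ → (28,48,-3)
river: ρ → (-3,48,28)
river: ρ → (28,8,-23)
river: ρ → (-23,38,13)
river: ρ → (13,40,-20)
ρ-cycle length = 8 (tail of 1 descent step not counted)

8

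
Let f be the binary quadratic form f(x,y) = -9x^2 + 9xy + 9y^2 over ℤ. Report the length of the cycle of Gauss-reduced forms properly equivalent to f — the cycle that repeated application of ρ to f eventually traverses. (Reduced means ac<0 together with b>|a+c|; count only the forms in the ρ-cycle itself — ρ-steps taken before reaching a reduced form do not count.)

D = 405, ⌊√D⌋ = 20
river: ρ → (9,9,-9)
river: ρ → (-9,9,9)
ρ-cycle length = 2 (tail of 0 descent steps not counted)

2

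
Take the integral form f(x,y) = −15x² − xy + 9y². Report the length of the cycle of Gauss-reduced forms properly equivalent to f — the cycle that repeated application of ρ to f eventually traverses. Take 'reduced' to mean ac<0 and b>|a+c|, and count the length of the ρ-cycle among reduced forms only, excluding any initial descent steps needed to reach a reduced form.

D = 541, ⌊√D⌋ = 23
descent: ρ → (9,19,-5)  [lands on river]
river: ρ → (-5,21,5)
river: ρ → (5,19,-9)
river: ρ → (-9,17,7)
river: ρ → (7,11,-15)
river: ρ → (-15,19,3)
river: ρ → (3,23,-1)
river: ρ → (-1,23,3)
river: ρ → (3,19,-15)
river: ρ → (-15,11,7)
river: ρ → (7,17,-9)
river: ρ → (-9,19,5)
river: ρ → (5,21,-5)
river: ρ → (-5,19,9)
river: ρ → (9,17,-7)
river: ρ → (-7,11,15)
river: ρ → (15,19,-3)
river: ρ → (-3,23,1)
river: ρ → (1,23,-3)
river: ρ → (-3,19,15)
river: ρ → (15,11,-7)
river: ρ → (-7,17,9)
ρ-cycle length = 22 (tail of 1 descent step not counted)

22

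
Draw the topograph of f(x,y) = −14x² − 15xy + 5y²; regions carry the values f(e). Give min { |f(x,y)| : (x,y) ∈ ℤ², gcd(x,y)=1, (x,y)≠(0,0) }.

descent: ρ → (5,15,-14)  [lands on river]
river: ρ → (-14,13,6)
river: ρ → (6,11,-16)
river: ρ → (-16,21,1)
river: ρ → (1,21,-16)
river: ρ → (-16,11,6)
river: ρ → (6,13,-14)
river: ρ → (-14,15,5)
closes: descent 1, river 8
min |a| on river = 1

1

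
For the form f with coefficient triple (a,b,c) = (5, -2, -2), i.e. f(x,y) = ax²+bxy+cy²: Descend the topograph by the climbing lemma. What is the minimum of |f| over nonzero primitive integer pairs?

descent: ρ → (-2,6,1)  [lands on river]
river: ρ → (1,6,-2)
closes: descent 1, river 2
min |a| on river = 1

1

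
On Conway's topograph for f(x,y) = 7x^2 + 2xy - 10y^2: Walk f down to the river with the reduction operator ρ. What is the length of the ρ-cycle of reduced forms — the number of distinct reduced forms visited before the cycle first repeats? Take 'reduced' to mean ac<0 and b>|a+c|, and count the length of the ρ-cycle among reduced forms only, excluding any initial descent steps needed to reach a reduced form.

D = 284, ⌊√D⌋ = 16
descent: ρ → (-10,-2,7)
descent: ρ → (7,16,-1)  [lands on river]
river: ρ → (-1,16,7)
river: ρ → (7,12,-5)
river: ρ → (-5,8,11)
river: ρ → (11,14,-2)
river: ρ → (-2,14,11)
river: ρ → (11,8,-5)
river: ρ → (-5,12,7)
ρ-cycle length = 8 (tail of 2 descent steps not counted)

8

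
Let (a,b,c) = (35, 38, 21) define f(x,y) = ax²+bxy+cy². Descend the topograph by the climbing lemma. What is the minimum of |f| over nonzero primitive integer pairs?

translate: b→-32 (≡38 mod 70), so (35,38,21)→(35,-32,18)
flip: (35,-32,18)→(18,32,35)
translate: b→-4 (≡32 mod 36), so (18,32,35)→(18,-4,21)
reduced (well bottom): (18,-4,21) with a≤c, −a<b≤a
well minimum = a = 18

18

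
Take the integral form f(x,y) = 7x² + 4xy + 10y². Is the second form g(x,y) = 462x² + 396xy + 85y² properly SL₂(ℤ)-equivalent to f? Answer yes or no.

D₁ = -264, D₂ = -264
f: reduced (well bottom): (7,4,10) with a≤c, −a<b≤a
g: flip: (462,396,85)→(85,-396,462)
g: translate: b→-56 (≡-396 mod 170), so (85,-396,462)→(85,-56,10)
g: flip: (85,-56,10)→(10,56,85)
g: translate: b→-4 (≡56 mod 20), so (10,56,85)→(10,-4,7)
g: flip: (10,-4,7)→(7,4,10)
g: reduced (well bottom): (7,4,10) with a≤c, −a<b≤a
reduced forms (7, 4, 10) vs (7, 4, 10) ⇒ equivalent

yes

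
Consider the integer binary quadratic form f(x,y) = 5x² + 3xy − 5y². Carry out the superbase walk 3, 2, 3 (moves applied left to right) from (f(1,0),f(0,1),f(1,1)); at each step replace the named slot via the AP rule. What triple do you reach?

start (5,-5,3) = (f(1,0),f(0,1),f(1,1))
replace slot 3: 2·(5+(-5)) − 3 = -3 → (5,-5,-3)
replace slot 2: 2·(5+(-3)) − (-5) = 9 → (5,9,-3)
replace slot 3: 2·(5+9) − (-3) = 31 → (5,9,31)

5,9,31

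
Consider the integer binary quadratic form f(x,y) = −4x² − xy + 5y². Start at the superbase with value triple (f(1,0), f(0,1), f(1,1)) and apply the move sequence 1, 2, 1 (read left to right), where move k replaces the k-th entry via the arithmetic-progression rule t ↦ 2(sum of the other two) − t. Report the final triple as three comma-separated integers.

start (-4,5,0) = (f(1,0),f(0,1),f(1,1))
replace slot 1: 2·(5+0) − (-4) = 14 → (14,5,0)
replace slot 2: 2·(14+0) − 5 = 23 → (14,23,0)
replace slot 1: 2·(23+0) − 14 = 32 → (32,23,0)

32,23,0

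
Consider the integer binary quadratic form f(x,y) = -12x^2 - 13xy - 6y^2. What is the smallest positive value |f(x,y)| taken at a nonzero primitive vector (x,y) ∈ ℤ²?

translate: b→-11 (≡13 mod 24), so (12,13,6)→(12,-11,5)
flip: (12,-11,5)→(5,11,12)
translate: b→1 (≡11 mod 10), so (5,11,12)→(5,1,6)
reduced (well bottom): (5,1,6) with a≤c, −a<b≤a
well minimum |f| = |-5| = 5 (negative-definite)

5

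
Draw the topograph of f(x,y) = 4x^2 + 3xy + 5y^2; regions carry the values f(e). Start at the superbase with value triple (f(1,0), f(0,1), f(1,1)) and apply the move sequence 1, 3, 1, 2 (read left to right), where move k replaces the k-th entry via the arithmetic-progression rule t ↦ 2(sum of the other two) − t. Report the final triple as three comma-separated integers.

start (4,5,12) = (f(1,0),f(0,1),f(1,1))
replace slot 1: 2·(5+12) − 4 = 30 → (30,5,12)
replace slot 3: 2·(30+5) − 12 = 58 → (30,5,58)
replace slot 1: 2·(5+58) − 30 = 96 → (96,5,58)
replace slot 2: 2·(96+58) − 5 = 303 → (96,303,58)

96,303,58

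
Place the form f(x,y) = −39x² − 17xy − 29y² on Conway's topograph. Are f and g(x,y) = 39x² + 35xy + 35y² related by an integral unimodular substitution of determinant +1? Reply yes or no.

D₁ = -4235, D₂ = -4235
f is negative-definite; reduce −f:
−f: flip: (39,17,29)→(29,-17,39)
−f: reduced (well bottom): (29,-17,39) with a≤c, −a<b≤a
flip sign back: reduced form of f is (-29,17,-39)
g: flip: (39,35,35)→(35,-35,39)
g: translate: b→35 (≡-35 mod 70), so (35,-35,39)→(35,35,39)
g: reduced (well bottom): (35,35,39) with a≤c, −a<b≤a
reduced forms (-29, 17, -39) vs (35, 35, 39) ⇒ inequivalent

no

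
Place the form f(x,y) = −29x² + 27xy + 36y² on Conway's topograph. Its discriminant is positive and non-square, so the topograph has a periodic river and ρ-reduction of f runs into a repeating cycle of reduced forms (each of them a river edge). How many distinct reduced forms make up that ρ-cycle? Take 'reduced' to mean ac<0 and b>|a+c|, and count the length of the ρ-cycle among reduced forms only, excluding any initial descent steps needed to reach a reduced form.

D = 4905, ⌊√D⌋ = 70
river: ρ → (36,45,-20)
river: ρ → (-20,35,46)
river: ρ → (46,57,-9)
river: ρ → (-9,69,4)
river: ρ → (4,67,-26)
river: ρ → (-26,37,34)
river: ρ → (34,31,-29)
river: ρ → (-29,27,36)
ρ-cycle length = 8 (tail of 0 descent steps not counted)

8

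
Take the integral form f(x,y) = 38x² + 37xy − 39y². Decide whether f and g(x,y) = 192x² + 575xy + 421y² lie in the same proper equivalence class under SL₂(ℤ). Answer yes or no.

D₁ = 7297, D₂ = 7297
river cycle of f (length 202): (-39, 41, 36), (36, 31, -44), (-44, 57, 23), (23, 81, -8), (-8, 79, 33), (33, 53, -34), (-34, 83, 3), (3, 85, -6), (-6, 83, 17), (17, 53, -66), … (192 more)
river cycle of g (length 202): (38, 37, -39), (-39, 41, 36), (36, 31, -44), (-44, 57, 23), (23, 81, -8), (-8, 79, 33), (33, 53, -34), (-34, 83, 3), (3, 85, -6), (-6, 83, 17), … (192 more)
cycles coincide ⇒ equivalent

yes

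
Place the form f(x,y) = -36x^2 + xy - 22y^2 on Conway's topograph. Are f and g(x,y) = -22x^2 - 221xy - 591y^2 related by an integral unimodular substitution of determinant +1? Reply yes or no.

D₁ = -3167, D₂ = -3167
f is negative-definite; reduce −f:
−f: flip: (36,-1,22)→(22,1,36)
−f: reduced (well bottom): (22,1,36) with a≤c, −a<b≤a
flip sign back: reduced form of f is (-22,-1,-36)
g is negative-definite; reduce −g:
−g: translate: b→1 (≡221 mod 44), so (22,221,591)→(22,1,36)
−g: reduced (well bottom): (22,1,36) with a≤c, −a<b≤a
flip sign back: reduced form of g is (-22,-1,-36)
reduced forms (-22, -1, -36) vs (-22, -1, -36) ⇒ equivalent

yes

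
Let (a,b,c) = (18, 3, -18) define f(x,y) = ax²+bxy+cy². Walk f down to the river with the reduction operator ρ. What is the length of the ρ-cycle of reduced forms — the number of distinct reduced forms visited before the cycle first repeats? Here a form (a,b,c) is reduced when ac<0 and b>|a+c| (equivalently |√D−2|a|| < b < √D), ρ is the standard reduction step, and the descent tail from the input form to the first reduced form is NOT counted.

D = 1305, ⌊√D⌋ = 36
river: ρ → (-18,33,3)
river: ρ → (3,33,-18)
river: ρ → (-18,3,18)
river: ρ → (18,33,-3)
river: ρ → (-3,33,18)
river: ρ → (18,3,-18)
ρ-cycle length = 6 (tail of 0 descent steps not counted)

6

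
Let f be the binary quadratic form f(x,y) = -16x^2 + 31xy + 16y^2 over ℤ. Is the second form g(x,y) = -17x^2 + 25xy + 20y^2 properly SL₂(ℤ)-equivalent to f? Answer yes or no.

D₁ = 1985, D₂ = 1985
river cycle of f (length 42): (16, 33, -14), (-14, 23, 26), (26, 29, -11), (-11, 37, 14), (14, 19, -29), (-29, 39, 4), (4, 41, -19), (-19, 35, 10), (10, 25, -34), (-34, 43, 1), … (32 more)
river cycle of g (length 46): (20, 15, -22), (-22, 29, 13), (13, 23, -28), (-28, 33, 8), (8, 31, -32), (-32, 33, 7), (7, 37, -22), (-22, 7, 22), (22, 37, -7), (-7, 33, 32), … (36 more)
cycles differ ⇒ inequivalent

no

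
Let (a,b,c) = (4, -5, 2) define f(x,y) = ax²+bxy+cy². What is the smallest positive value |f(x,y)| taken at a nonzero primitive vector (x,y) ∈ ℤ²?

translate: b→3 (≡-5 mod 8), so (4,-5,2)→(4,3,1)
flip: (4,3,1)→(1,-3,4)
translate: b→1 (≡-3 mod 2), so (1,-3,4)→(1,1,2)
reduced (well bottom): (1,1,2) with a≤c, −a<b≤a
well minimum = a = 1

1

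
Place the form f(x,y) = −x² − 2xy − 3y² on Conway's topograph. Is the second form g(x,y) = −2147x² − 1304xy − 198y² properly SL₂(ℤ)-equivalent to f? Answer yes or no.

D₁ = -8, D₂ = -8
f is negative-definite; reduce −f:
−f: translate: b→0 (≡2 mod 2), so (1,2,3)→(1,0,2)
−f: reduced (well bottom): (1,0,2) with a≤c, −a<b≤a
flip sign back: reduced form of f is (-1,0,-2)
g is negative-definite; reduce −g:
−g: flip: (2147,1304,198)→(198,-1304,2147)
−g: translate: b→-116 (≡-1304 mod 396), so (198,-1304,2147)→(198,-116,17)
−g: flip: (198,-116,17)→(17,116,198)
−g: translate: b→14 (≡116 mod 34), so (17,116,198)→(17,14,3)
−g: flip: (17,14,3)→(3,-14,17)
−g: translate: b→-2 (≡-14 mod 6), so (3,-14,17)→(3,-2,1)
−g: flip: (3,-2,1)→(1,2,3)
−g: translate: b→0 (≡2 mod 2), so (1,2,3)→(1,0,2)
−g: reduced (well bottom): (1,0,2) with a≤c, −a<b≤a
flip sign back: reduced form of g is (-1,0,-2)
reduced forms (-1, 0, -2) vs (-1, 0, -2) ⇒ equivalent

yes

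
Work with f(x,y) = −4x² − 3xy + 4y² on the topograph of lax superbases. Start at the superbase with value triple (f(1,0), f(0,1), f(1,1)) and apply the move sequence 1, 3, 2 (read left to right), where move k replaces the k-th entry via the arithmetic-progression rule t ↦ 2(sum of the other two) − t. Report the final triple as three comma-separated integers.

start (-4,4,-3) = (f(1,0),f(0,1),f(1,1))
replace slot 1: 2·(4+(-3)) − (-4) = 6 → (6,4,-3)
replace slot 3: 2·(6+4) − (-3) = 23 → (6,4,23)
replace slot 2: 2·(6+23) − 4 = 54 → (6,54,23)

6,54,23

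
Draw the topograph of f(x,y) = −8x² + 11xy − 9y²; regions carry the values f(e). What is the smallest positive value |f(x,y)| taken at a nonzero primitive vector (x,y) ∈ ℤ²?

translate: b→5 (≡-11 mod 16), so (8,-11,9)→(8,5,6)
flip: (8,5,6)→(6,-5,8)
reduced (well bottom): (6,-5,8) with a≤c, −a<b≤a
well minimum |f| = |-6| = 6 (negative-definite)

6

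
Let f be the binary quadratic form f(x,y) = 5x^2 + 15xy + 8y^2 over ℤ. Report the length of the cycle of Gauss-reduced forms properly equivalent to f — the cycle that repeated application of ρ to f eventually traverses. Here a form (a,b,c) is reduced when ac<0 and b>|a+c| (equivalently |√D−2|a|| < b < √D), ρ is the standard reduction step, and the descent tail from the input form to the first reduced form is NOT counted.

D = 65, ⌊√D⌋ = 8
descent: ρ → (8,1,-2)
descent: ρ → (-2,7,2)  [lands on river]
river: ρ → (2,5,-5)
river: ρ → (-5,5,2)
river: ρ → (2,7,-2)
river: ρ → (-2,5,5)
river: ρ → (5,5,-2)
ρ-cycle length = 6 (tail of 2 descent steps not counted)

6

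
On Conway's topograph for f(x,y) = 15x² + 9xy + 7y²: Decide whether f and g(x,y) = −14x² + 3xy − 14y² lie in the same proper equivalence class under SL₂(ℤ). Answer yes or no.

D₁ = -339, D₂ = -775
discriminants differ ⇒ not SL₂(ℤ)-equivalent

no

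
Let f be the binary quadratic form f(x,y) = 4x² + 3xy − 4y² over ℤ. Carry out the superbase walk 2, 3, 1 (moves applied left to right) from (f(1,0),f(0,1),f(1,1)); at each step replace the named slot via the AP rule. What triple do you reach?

start (4,-4,3) = (f(1,0),f(0,1),f(1,1))
replace slot 2: 2·(4+3) − (-4) = 18 → (4,18,3)
replace slot 3: 2·(4+18) − 3 = 41 → (4,18,41)
replace slot 1: 2·(18+41) − 4 = 114 → (114,18,41)

114,18,41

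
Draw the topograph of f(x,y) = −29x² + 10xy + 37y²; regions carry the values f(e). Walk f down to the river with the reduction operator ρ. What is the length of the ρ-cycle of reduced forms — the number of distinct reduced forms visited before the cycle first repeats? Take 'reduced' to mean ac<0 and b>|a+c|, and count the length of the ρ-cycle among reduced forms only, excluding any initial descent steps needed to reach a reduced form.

D = 4392, ⌊√D⌋ = 66
river: ρ → (37,64,-2)
river: ρ → (-2,64,37)
river: ρ → (37,10,-29)
river: ρ → (-29,48,18)
river: ρ → (18,60,-11)
river: ρ → (-11,50,43)
river: ρ → (43,36,-18)
river: ρ → (-18,36,43)
river: ρ → (43,50,-11)
river: ρ → (-11,60,18)
river: ρ → (18,48,-29)
river: ρ → (-29,10,37)
ρ-cycle length = 12 (tail of 0 descent steps not counted)

12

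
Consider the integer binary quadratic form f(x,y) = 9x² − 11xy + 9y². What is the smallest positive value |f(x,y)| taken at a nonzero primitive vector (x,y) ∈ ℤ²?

translate: b→7 (≡-11 mod 18), so (9,-11,9)→(9,7,7)
flip: (9,7,7)→(7,-7,9)
translate: b→7 (≡-7 mod 14), so (7,-7,9)→(7,7,9)
reduced (well bottom): (7,7,9) with a≤c, −a<b≤a
well minimum = a = 7

7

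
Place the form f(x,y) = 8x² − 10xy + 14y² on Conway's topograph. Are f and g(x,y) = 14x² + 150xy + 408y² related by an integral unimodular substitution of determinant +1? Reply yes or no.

D₁ = -348, D₂ = -348
f: translate: b→6 (≡-10 mod 16), so (8,-10,14)→(8,6,12)
f: reduced (well bottom): (8,6,12) with a≤c, −a<b≤a
g: translate: b→10 (≡150 mod 28), so (14,150,408)→(14,10,8)
g: flip: (14,10,8)→(8,-10,14)
g: translate: b→6 (≡-10 mod 16), so (8,-10,14)→(8,6,12)
g: reduced (well bottom): (8,6,12) with a≤c, −a<b≤a
reduced forms (8, 6, 12) vs (8, 6, 12) ⇒ equivalent

yes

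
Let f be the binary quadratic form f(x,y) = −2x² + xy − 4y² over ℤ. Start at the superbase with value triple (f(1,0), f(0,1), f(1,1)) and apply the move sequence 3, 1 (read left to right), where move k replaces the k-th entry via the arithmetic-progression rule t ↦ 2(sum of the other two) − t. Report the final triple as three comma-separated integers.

start (-2,-4,-5) = (f(1,0),f(0,1),f(1,1))
replace slot 3: 2·((-2)+(-4)) − (-5) = -7 → (-2,-4,-7)
replace slot 1: 2·((-4)+(-7)) − (-2) = -20 → (-20,-4,-7)

-20,-4,-7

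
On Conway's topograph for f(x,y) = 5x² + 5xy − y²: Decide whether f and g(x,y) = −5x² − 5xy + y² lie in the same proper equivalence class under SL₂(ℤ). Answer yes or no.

D₁ = 45, D₂ = 45
river cycle of f (length 2): (-1, 5, 5), (5, 5, -1)
river cycle of g (length 2): (1, 5, -5), (-5, 5, 1)
cycles differ ⇒ inequivalent

no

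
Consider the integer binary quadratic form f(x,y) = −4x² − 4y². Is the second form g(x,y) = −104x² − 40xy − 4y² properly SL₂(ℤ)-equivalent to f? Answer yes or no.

D₁ = -64, D₂ = -64
f is negative-definite; reduce −f:
−f: reduced (well bottom): (4,0,4) with a≤c, −a<b≤a
flip sign back: reduced form of f is (-4,0,-4)
g is negative-definite; reduce −g:
−g: flip: (104,40,4)→(4,-40,104)
−g: translate: b→0 (≡-40 mod 8), so (4,-40,104)→(4,0,4)
−g: reduced (well bottom): (4,0,4) with a≤c, −a<b≤a
flip sign back: reduced form of g is (-4,0,-4)
reduced forms (-4, 0, -4) vs (-4, 0, -4) ⇒ equivalent

yes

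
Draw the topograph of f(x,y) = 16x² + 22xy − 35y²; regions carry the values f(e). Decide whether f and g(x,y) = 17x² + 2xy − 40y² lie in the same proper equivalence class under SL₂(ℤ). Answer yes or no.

D₁ = 2724, D₂ = 2724
river cycle of f (length 24): (-35, 48, 3), (3, 48, -35), (-35, 22, 16), (16, 42, -15), (-15, 48, 7), (7, 50, -8), (-8, 46, 19), (19, 30, -24), (-24, 18, 25), (25, 32, -17), … (14 more)
river cycle of g (length 24): (17, 36, -21), (-21, 48, 5), (5, 52, -1), (-1, 52, 5), (5, 48, -21), (-21, 36, 17), (17, 32, -25), (-25, 18, 24), (24, 30, -19), (-19, 46, 8), … (14 more)
cycles differ ⇒ inequivalent

no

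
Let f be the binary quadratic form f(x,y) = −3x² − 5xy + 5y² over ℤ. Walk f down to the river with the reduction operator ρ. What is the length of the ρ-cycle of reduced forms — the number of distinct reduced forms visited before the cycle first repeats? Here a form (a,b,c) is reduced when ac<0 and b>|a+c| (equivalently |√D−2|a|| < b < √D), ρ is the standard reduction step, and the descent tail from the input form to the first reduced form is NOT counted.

D = 85, ⌊√D⌋ = 9
descent: ρ → (5,5,-3)  [lands on river]
river: ρ → (-3,7,3)
river: ρ → (3,5,-5)
river: ρ → (-5,5,3)
river: ρ → (3,7,-3)
river: ρ → (-3,5,5)
ρ-cycle length = 6 (tail of 1 descent step not counted)

6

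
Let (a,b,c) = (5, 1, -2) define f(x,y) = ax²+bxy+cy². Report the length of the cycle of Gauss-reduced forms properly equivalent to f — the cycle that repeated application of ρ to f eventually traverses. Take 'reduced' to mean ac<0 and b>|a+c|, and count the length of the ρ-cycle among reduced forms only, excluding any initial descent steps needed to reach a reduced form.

D = 41, ⌊√D⌋ = 6
descent: ρ → (-2,3,4)  [lands on river]
river: ρ → (4,5,-1)
river: ρ → (-1,5,4)
river: ρ → (4,3,-2)
river: ρ → (-2,5,2)
river: ρ → (2,3,-4)
river: ρ → (-4,5,1)
river: ρ → (1,5,-4)
river: ρ → (-4,3,2)
river: ρ → (2,5,-2)
ρ-cycle length = 10 (tail of 1 descent step not counted)

10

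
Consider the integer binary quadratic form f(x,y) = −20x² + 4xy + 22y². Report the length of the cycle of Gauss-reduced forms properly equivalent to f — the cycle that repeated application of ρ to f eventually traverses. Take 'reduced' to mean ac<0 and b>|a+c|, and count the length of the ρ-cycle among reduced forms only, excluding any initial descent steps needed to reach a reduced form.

D = 1776, ⌊√D⌋ = 42
river: ρ → (22,40,-2)
river: ρ → (-2,40,22)
river: ρ → (22,4,-20)
river: ρ → (-20,36,6)
river: ρ → (6,36,-20)
river: ρ → (-20,4,22)
ρ-cycle length = 6 (tail of 0 descent steps not counted)

6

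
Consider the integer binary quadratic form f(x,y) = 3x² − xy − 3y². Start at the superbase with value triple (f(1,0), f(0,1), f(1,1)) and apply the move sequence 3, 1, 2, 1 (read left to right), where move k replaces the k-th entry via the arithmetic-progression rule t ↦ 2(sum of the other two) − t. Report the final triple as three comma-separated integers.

start (3,-3,-1) = (f(1,0),f(0,1),f(1,1))
replace slot 3: 2·(3+(-3)) − (-1) = 1 → (3,-3,1)
replace slot 1: 2·((-3)+1) − 3 = -7 → (-7,-3,1)
replace slot 2: 2·((-7)+1) − (-3) = -9 → (-7,-9,1)
replace slot 1: 2·((-9)+1) − (-7) = -9 → (-9,-9,1)

-9,-9,1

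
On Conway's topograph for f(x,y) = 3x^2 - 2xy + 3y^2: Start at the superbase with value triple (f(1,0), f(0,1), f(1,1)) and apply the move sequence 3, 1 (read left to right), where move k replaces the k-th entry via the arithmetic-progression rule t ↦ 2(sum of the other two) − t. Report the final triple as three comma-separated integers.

start (3,3,4) = (f(1,0),f(0,1),f(1,1))
replace slot 3: 2·(3+3) − 4 = 8 → (3,3,8)
replace slot 1: 2·(3+8) − 3 = 19 → (19,3,8)

19,3,8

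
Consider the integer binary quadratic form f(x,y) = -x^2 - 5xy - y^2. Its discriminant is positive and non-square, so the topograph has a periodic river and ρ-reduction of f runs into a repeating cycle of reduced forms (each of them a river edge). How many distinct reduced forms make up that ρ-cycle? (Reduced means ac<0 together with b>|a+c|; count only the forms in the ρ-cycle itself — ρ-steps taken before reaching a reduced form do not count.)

D = 21, ⌊√D⌋ = 4
descent: ρ → (-1,3,3)  [lands on river]
river: ρ → (3,3,-1)
ρ-cycle length = 2 (tail of 1 descent step not counted)

2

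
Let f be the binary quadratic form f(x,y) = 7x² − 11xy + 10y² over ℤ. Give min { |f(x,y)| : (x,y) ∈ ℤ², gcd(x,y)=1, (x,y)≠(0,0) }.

translate: b→3 (≡-11 mod 14), so (7,-11,10)→(7,3,6)
flip: (7,3,6)→(6,-3,7)
reduced (well bottom): (6,-3,7) with a≤c, −a<b≤a
well minimum = a = 6

6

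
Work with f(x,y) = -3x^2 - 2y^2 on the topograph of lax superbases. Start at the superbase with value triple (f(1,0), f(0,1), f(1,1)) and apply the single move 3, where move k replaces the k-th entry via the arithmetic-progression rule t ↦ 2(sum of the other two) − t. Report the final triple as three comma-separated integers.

start (-3,-2,-5) = (f(1,0),f(0,1),f(1,1))
replace slot 3: 2·((-3)+(-2)) − (-5) = -5 → (-3,-2,-5)

-3,-2,-5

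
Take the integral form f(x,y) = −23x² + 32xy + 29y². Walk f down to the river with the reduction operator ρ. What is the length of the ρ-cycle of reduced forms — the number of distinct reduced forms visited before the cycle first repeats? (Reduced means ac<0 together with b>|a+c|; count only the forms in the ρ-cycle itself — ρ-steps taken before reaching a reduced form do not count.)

D = 3692, ⌊√D⌋ = 60
river: ρ → (29,26,-26)
river: ρ → (-26,26,29)
river: ρ → (29,32,-23)
river: ρ → (-23,60,1)
river: ρ → (1,60,-23)
river: ρ → (-23,32,29)
ρ-cycle length = 6 (tail of 0 descent steps not counted)

6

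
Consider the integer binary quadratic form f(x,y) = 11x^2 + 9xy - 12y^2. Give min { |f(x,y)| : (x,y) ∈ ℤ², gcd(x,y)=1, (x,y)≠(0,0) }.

river: ρ → (-12,15,8)
river: ρ → (8,17,-10)
river: ρ → (-10,23,2)
river: ρ → (2,21,-21)
river: ρ → (-21,21,2)
river: ρ → (2,23,-10)
river: ρ → (-10,17,8)
river: ρ → (8,15,-12)
river: ρ → (-12,9,11)
river: ρ → (11,13,-10)
river: ρ → (-10,7,14)
river: ρ → (14,21,-3)
river: ρ → (-3,21,14)
river: ρ → (14,7,-10)
river: ρ → (-10,13,11)
river: ρ → (11,9,-12)
closes: descent 0, river 16
min |a| on river = 2

2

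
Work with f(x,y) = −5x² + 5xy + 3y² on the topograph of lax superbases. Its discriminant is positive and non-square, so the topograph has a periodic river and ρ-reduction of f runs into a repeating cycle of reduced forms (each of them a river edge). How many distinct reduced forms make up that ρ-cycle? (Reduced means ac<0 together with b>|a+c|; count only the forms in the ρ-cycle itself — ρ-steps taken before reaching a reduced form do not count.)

D = 85, ⌊√D⌋ = 9
river: ρ → (3,7,-3)
river: ρ → (-3,5,5)
river: ρ → (5,5,-3)
river: ρ → (-3,7,3)
river: ρ → (3,5,-5)
river: ρ → (-5,5,3)
ρ-cycle length = 6 (tail of 0 descent steps not counted)

6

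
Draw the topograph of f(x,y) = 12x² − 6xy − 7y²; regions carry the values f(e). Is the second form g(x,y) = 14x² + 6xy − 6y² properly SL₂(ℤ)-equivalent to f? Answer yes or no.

D₁ = 372, D₂ = 372
river cycle of f (length 10): (-7, 6, 12), (12, 18, -1), (-1, 18, 12), (12, 6, -7), (-7, 8, 11), (11, 14, -4), (-4, 18, 3), (3, 18, -4), (-4, 14, 11), (11, 8, -7)
river cycle of g (length 2): (-6, 18, 2), (2, 18, -6)
cycles differ ⇒ inequivalent

no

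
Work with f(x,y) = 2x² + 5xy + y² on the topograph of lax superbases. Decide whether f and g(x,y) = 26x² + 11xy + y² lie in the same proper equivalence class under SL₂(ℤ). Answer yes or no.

D₁ = 17, D₂ = 17
river cycle of f (length 6): (1, 3, -2), (-2, 1, 2), (2, 3, -1), (-1, 3, 2), (2, 1, -2), (-2, 3, 1)
river cycle of g (length 6): (1, 3, -2), (-2, 1, 2), (2, 3, -1), (-1, 3, 2), (2, 1, -2), (-2, 3, 1)
cycles coincide ⇒ equivalent

yes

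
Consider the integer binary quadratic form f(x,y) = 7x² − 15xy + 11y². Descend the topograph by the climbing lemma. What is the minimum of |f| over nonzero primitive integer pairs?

translate: b→-1 (≡-15 mod 14), so (7,-15,11)→(7,-1,3)
flip: (7,-1,3)→(3,1,7)
reduced (well bottom): (3,1,7) with a≤c, −a<b≤a
well minimum = a = 3

3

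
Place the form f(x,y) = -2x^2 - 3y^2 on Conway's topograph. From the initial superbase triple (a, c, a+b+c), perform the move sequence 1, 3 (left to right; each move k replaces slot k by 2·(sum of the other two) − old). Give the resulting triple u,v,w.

start (-2,-3,-5) = (f(1,0),f(0,1),f(1,1))
replace slot 1: 2·((-3)+(-5)) − (-2) = -14 → (-14,-3,-5)
replace slot 3: 2·((-14)+(-3)) − (-5) = -29 → (-14,-3,-29)

-14,-3,-29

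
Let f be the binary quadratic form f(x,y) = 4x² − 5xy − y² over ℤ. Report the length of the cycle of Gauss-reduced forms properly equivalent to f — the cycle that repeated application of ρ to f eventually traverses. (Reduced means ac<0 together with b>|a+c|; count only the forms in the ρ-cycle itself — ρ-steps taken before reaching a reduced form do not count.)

D = 41, ⌊√D⌋ = 6
descent: ρ → (-1,5,4)  [lands on river]
river: ρ → (4,3,-2)
river: ρ → (-2,5,2)
river: ρ → (2,3,-4)
river: ρ → (-4,5,1)
river: ρ → (1,5,-4)
river: ρ → (-4,3,2)
river: ρ → (2,5,-2)
river: ρ → (-2,3,4)
river: ρ → (4,5,-1)
ρ-cycle length = 10 (tail of 1 descent step not counted)

10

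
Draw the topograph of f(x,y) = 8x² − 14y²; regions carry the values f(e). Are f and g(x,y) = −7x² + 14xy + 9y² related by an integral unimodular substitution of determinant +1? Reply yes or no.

D₁ = 448, D₂ = 448
river cycle of f (length 4): (8, 16, -6), (-6, 20, 2), (2, 20, -6), (-6, 16, 8)
river cycle of g (length 6): (9, 4, -12), (-12, 20, 1), (1, 20, -12), (-12, 4, 9), (9, 14, -7), (-7, 14, 9)
cycles differ ⇒ inequivalent

no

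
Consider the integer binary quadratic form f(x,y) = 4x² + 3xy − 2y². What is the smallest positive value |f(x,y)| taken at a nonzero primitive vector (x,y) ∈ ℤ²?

river: ρ → (-2,5,2)
river: ρ → (2,3,-4)
river: ρ → (-4,5,1)
river: ρ → (1,5,-4)
river: ρ → (-4,3,2)
river: ρ → (2,5,-2)
river: ρ → (-2,3,4)
river: ρ → (4,5,-1)
river: ρ → (-1,5,4)
river: ρ → (4,3,-2)
closes: descent 0, river 10
min |a| on river = 1

1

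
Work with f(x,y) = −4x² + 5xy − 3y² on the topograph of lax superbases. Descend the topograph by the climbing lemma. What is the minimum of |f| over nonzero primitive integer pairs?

translate: b→3 (≡-5 mod 8), so (4,-5,3)→(4,3,2)
flip: (4,3,2)→(2,-3,4)
translate: b→1 (≡-3 mod 4), so (2,-3,4)→(2,1,3)
reduced (well bottom): (2,1,3) with a≤c, −a<b≤a
well minimum |f| = |-2| = 2 (negative-definite)

2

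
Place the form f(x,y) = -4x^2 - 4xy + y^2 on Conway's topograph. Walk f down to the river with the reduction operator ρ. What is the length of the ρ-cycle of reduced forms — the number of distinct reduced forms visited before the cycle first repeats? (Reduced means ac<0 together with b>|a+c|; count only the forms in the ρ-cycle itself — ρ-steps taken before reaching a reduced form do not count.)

D = 32, ⌊√D⌋ = 5
descent: ρ → (1,4,-4)  [lands on river]
river: ρ → (-4,4,1)
ρ-cycle length = 2 (tail of 1 descent step not counted)

2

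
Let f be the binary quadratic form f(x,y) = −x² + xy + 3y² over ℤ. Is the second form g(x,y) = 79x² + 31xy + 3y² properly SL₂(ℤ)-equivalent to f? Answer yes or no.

D₁ = 13, D₂ = 13
river cycle of f (length 2): (-1, 3, 1), (1, 3, -1)
river cycle of g (length 2): (-1, 3, 1), (1, 3, -1)
cycles coincide ⇒ equivalent

yes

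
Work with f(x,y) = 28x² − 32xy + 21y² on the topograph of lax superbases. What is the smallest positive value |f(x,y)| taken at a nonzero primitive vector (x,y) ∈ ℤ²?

translate: b→24 (≡-32 mod 56), so (28,-32,21)→(28,24,17)
flip: (28,24,17)→(17,-24,28)
translate: b→10 (≡-24 mod 34), so (17,-24,28)→(17,10,21)
reduced (well bottom): (17,10,21) with a≤c, −a<b≤a
well minimum = a = 17

17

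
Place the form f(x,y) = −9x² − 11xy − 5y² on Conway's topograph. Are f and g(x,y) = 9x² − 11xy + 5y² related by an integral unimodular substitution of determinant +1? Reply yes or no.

D₁ = -59, D₂ = -59
f is negative-definite; reduce −f:
−f: translate: b→-7 (≡11 mod 18), so (9,11,5)→(9,-7,3)
−f: flip: (9,-7,3)→(3,7,9)
−f: translate: b→1 (≡7 mod 6), so (3,7,9)→(3,1,5)
−f: reduced (well bottom): (3,1,5) with a≤c, −a<b≤a
flip sign back: reduced form of f is (-3,-1,-5)
g: translate: b→7 (≡-11 mod 18), so (9,-11,5)→(9,7,3)
g: flip: (9,7,3)→(3,-7,9)
g: translate: b→-1 (≡-7 mod 6), so (3,-7,9)→(3,-1,5)
g: reduced (well bottom): (3,-1,5) with a≤c, −a<b≤a
reduced forms (-3, -1, -5) vs (3, -1, 5) ⇒ inequivalent

no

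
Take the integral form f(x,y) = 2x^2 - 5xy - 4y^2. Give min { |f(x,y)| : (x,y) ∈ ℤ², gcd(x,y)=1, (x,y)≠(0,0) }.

descent: ρ → (-4,5,2)  [lands on river]
river: ρ → (2,7,-1)
river: ρ → (-1,7,2)
river: ρ → (2,5,-4)
river: ρ → (-4,3,3)
river: ρ → (3,3,-4)
closes: descent 1, river 6
min |a| on river = 1

1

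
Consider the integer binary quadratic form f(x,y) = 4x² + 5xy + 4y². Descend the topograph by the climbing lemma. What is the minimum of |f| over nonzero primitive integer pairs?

translate: b→-3 (≡5 mod 8), so (4,5,4)→(4,-3,3)
flip: (4,-3,3)→(3,3,4)
reduced (well bottom): (3,3,4) with a≤c, −a<b≤a
well minimum = a = 3

3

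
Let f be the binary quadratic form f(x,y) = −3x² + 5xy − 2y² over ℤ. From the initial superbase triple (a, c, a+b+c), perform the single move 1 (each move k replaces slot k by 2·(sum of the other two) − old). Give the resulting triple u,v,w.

start (-3,-2,0) = (f(1,0),f(0,1),f(1,1))
replace slot 1: 2·((-2)+0) − (-3) = -1 → (-1,-2,0)

-1,-2,0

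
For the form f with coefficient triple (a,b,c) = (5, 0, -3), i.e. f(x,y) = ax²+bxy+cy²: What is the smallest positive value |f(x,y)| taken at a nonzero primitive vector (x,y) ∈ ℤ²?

descent: ρ → (-3,6,2)  [lands on river]
river: ρ → (2,6,-3)
closes: descent 1, river 2
min |a| on river = 2

2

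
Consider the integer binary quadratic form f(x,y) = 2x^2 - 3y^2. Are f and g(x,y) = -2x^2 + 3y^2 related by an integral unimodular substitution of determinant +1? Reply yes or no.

D₁ = 24, D₂ = 24
river cycle of f (length 2): (2, 4, -1), (-1, 4, 2)
river cycle of g (length 2): (-2, 4, 1), (1, 4, -2)
cycles differ ⇒ inequivalent

no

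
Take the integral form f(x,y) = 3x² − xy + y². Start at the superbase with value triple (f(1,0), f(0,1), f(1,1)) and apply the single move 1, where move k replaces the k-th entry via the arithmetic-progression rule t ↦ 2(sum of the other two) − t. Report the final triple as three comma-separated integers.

start (3,1,3) = (f(1,0),f(0,1),f(1,1))
replace slot 1: 2·(1+3) − 3 = 5 → (5,1,3)

5,1,3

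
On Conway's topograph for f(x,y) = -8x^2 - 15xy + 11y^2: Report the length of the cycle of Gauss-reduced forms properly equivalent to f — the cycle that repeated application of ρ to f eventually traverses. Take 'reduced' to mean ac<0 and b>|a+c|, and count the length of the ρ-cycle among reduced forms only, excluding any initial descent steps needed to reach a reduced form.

D = 577, ⌊√D⌋ = 24
descent: ρ → (11,15,-8)  [lands on river]
river: ρ → (-8,17,9)
river: ρ → (9,19,-6)
river: ρ → (-6,17,12)
river: ρ → (12,7,-11)
river: ρ → (-11,15,8)
river: ρ → (8,17,-9)
river: ρ → (-9,19,6)
river: ρ → (6,17,-12)
river: ρ → (-12,7,11)
ρ-cycle length = 10 (tail of 1 descent step not counted)

10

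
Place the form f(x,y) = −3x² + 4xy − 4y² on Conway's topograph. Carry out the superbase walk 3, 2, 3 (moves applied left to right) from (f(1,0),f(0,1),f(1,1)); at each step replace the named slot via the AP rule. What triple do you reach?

start (-3,-4,-3) = (f(1,0),f(0,1),f(1,1))
replace slot 3: 2·((-3)+(-4)) − (-3) = -11 → (-3,-4,-11)
replace slot 2: 2·((-3)+(-11)) − (-4) = -24 → (-3,-24,-11)
replace slot 3: 2·((-3)+(-24)) − (-11) = -43 → (-3,-24,-43)

-3,-24,-43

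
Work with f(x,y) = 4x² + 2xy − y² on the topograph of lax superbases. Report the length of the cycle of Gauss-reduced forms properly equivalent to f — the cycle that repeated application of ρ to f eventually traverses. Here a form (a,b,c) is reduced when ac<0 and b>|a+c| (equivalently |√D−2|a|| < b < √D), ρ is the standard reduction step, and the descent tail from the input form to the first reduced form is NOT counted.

D = 20, ⌊√D⌋ = 4
descent: ρ → (-1,4,1)  [lands on river]
river: ρ → (1,4,-1)
ρ-cycle length = 2 (tail of 1 descent step not counted)

2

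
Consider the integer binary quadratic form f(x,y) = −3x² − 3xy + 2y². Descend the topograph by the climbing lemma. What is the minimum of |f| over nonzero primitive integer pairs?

descent: ρ → (2,3,-3)  [lands on river]
river: ρ → (-3,3,2)
river: ρ → (2,5,-1)
river: ρ → (-1,5,2)
closes: descent 1, river 4
min |a| on river = 1

1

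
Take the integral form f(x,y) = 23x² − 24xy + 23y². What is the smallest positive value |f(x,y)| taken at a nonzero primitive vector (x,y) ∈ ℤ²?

translate: b→22 (≡-24 mod 46), so (23,-24,23)→(23,22,22)
flip: (23,22,22)→(22,-22,23)
translate: b→22 (≡-22 mod 44), so (22,-22,23)→(22,22,23)
reduced (well bottom): (22,22,23) with a≤c, −a<b≤a
well minimum = a = 22

22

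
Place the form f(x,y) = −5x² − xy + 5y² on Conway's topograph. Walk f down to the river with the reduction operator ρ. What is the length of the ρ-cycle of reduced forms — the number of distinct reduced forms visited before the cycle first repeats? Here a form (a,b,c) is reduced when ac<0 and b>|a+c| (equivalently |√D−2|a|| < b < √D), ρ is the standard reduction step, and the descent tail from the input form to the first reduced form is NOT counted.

D = 101, ⌊√D⌋ = 10
descent: ρ → (5,1,-5)  [lands on river]
river: ρ → (-5,9,1)
river: ρ → (1,9,-5)
river: ρ → (-5,1,5)
river: ρ → (5,9,-1)
river: ρ → (-1,9,5)
ρ-cycle length = 6 (tail of 1 descent step not counted)

6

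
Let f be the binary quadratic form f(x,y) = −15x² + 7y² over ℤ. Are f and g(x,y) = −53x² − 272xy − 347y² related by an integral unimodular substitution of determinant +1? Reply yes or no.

D₁ = 420, D₂ = 420
river cycle of f (length 4): (7, 14, -8), (-8, 18, 3), (3, 18, -8), (-8, 14, 7)
river cycle of g (length 4): (-8, 18, 3), (3, 18, -8), (-8, 14, 7), (7, 14, -8)
cycles coincide ⇒ equivalent

yes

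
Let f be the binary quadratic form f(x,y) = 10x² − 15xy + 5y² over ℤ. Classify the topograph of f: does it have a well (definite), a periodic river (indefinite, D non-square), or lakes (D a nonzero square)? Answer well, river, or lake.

D = b²−4ac = (-15)² − 4·10·5 = 25
D = 5² is a perfect square ⇒ form factors over ℤ ⇒ lakes

lake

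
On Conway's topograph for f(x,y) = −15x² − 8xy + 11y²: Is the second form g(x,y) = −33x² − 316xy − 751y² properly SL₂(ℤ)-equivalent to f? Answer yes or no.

D₁ = 724, D₂ = 724
river cycle of f (length 42): (11, 8, -15), (-15, 22, 4), (4, 26, -3), (-3, 22, 20), (20, 18, -5), (-5, 22, 12), (12, 26, -1), (-1, 26, 12), (12, 22, -5), (-5, 18, 20), … (32 more)
river cycle of g (length 42): (4, 26, -3), (-3, 22, 20), (20, 18, -5), (-5, 22, 12), (12, 26, -1), (-1, 26, 12), (12, 22, -5), (-5, 18, 20), (20, 22, -3), (-3, 26, 4), … (32 more)
cycles coincide ⇒ equivalent

yes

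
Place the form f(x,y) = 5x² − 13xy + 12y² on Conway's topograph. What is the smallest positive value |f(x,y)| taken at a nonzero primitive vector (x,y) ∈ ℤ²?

translate: b→-3 (≡-13 mod 10), so (5,-13,12)→(5,-3,4)
flip: (5,-3,4)→(4,3,5)
reduced (well bottom): (4,3,5) with a≤c, −a<b≤a
well minimum = a = 4

4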